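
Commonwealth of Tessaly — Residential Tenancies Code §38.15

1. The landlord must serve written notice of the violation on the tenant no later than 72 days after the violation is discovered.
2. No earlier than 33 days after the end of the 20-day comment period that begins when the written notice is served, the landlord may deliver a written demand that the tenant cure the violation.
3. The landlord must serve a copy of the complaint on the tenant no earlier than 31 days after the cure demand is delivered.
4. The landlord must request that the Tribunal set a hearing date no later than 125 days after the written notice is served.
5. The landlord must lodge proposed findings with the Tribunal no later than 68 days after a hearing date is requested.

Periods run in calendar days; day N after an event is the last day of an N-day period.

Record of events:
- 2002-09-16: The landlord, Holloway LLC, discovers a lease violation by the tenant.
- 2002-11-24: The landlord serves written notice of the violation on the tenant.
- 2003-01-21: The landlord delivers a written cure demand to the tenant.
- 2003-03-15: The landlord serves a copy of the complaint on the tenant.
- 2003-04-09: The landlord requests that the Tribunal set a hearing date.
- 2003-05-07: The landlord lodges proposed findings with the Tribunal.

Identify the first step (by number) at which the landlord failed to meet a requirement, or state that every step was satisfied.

(1) due by 2002-09-16 + 72 days = 2002-11-27; completed 2002-11-24, before the deadline.
(2) permitted from 2002-12-14 + 33 days = 2003-01-16 onward; done 2003-01-21 — permitted.
(3) permitted from 2003-01-21 + 31 days = 2003-02-21 onward; done 2003-03-15 — permitted.
(4) due by 2002-11-24 + 125 days = 2003-03-29; 2003-04-09 misses that deadline by 11 days.

Step 4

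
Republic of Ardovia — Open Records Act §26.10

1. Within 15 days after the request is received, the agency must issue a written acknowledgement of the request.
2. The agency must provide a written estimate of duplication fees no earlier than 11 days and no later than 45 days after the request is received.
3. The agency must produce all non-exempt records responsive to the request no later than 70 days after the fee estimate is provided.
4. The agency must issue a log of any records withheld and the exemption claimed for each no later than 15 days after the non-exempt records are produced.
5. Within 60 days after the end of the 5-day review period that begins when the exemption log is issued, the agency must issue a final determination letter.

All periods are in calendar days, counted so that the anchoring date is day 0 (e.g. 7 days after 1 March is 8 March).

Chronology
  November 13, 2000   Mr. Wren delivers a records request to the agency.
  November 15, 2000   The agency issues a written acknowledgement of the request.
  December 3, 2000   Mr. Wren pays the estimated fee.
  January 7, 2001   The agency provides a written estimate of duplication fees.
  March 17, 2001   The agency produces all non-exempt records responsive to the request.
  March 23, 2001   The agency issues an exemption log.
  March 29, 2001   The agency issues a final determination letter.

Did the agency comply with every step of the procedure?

No

Step 1 — counting 15 days from November 13, 2000 (when the request is received) gives a deadline of November 28, 2000; November 15, 2000 is within that limit.
Step 2 — 11 and 45 days from November 13, 2000 (when the request is received) are November 24, 2000 and December 28, 2000 respectively; January 7, 2001 is 10 days past the end of the window.
Later steps need not be reached.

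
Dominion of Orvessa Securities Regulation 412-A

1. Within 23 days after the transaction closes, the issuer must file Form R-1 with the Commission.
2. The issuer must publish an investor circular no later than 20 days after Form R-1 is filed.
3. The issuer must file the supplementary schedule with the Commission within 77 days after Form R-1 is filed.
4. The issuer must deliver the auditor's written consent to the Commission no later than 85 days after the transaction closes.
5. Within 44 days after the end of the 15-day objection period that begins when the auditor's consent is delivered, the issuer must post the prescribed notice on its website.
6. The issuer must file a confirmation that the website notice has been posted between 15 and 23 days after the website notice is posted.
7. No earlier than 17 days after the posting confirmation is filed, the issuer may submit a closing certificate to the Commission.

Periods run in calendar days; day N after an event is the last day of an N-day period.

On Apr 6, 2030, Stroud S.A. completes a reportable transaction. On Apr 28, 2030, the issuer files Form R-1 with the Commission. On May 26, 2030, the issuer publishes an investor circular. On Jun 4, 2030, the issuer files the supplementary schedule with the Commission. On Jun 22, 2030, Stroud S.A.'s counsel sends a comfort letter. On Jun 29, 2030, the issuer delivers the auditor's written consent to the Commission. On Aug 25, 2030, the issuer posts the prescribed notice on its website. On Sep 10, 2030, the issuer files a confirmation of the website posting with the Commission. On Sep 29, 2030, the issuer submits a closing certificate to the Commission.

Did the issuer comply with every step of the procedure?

Step 1: 23 days after Apr 6, 2030 (when the transaction closes) is Apr 29, 2030; done Apr 28, 2030 — timely.
Step 2: 20 days after Apr 28, 2030 (when Form R-1 is filed) is May 18, 2030; not done until May 26, 2030, 8 days after the deadline.

No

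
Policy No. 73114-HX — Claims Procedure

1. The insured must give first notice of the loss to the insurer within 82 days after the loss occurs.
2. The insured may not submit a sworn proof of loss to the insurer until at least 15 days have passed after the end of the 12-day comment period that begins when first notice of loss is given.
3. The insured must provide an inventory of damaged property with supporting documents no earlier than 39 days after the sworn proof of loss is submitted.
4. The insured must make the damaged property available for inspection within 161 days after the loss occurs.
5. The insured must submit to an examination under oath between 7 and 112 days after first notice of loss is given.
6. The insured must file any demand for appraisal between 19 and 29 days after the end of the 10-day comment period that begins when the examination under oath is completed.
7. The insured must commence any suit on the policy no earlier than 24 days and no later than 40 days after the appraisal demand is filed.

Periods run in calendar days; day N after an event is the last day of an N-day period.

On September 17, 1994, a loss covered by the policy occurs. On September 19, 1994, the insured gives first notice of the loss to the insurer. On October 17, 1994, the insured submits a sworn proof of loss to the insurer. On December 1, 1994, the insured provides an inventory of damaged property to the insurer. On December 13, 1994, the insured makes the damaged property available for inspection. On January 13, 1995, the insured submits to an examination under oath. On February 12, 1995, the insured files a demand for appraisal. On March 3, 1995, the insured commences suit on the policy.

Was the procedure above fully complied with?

Step 1: 82 days after September 17, 1994 (when the loss occurs) is December 8, 1994; September 19, 1994 is within that limit.
Step 2: the earliest permitted date is 15 days after October 1, 1994 (end of the 12-day comment period, which began when first notice of loss is given on September 19, 1994), i.e. October 16, 1994; October 17, 1994 is on or after that date.
Step 3: the earliest permitted date is 39 days after October 17, 1994 (when the sworn proof of loss is submitted), i.e. November 25, 1994; December 1, 1994 is on or after that date.
Step 4: 161 days after September 17, 1994 (when the loss occurs) is February 25, 1995; December 13, 1994 is within that limit.
Step 5: the window is 7–112 days after September 19, 1994 (when first notice of loss is given), so September 26, 1994 through January 9, 1995; January 13, 1995 is 4 days past the end of the window.

No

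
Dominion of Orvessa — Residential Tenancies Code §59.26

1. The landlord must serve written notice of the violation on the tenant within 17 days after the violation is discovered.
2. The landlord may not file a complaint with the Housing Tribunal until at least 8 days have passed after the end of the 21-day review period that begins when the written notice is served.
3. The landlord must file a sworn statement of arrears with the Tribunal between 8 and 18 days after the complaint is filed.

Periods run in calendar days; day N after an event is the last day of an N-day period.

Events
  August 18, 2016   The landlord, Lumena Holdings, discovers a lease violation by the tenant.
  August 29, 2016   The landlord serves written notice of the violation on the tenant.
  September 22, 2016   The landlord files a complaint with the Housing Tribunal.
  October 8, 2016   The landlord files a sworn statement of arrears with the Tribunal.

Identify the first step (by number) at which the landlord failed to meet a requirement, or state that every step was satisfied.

Step 2

Step 1 — counting 17 days from August 18, 2016 (when the violation is discovered) gives a deadline of September 4, 2016; August 29, 2016 is within that limit.
Step 2 — must wait 8 days from September 19, 2016 (end of the 21-day review period, which began when the written notice is served on August 29, 2016), so not before September 27, 2016; acted on September 22, 2016, 5 days prematurely.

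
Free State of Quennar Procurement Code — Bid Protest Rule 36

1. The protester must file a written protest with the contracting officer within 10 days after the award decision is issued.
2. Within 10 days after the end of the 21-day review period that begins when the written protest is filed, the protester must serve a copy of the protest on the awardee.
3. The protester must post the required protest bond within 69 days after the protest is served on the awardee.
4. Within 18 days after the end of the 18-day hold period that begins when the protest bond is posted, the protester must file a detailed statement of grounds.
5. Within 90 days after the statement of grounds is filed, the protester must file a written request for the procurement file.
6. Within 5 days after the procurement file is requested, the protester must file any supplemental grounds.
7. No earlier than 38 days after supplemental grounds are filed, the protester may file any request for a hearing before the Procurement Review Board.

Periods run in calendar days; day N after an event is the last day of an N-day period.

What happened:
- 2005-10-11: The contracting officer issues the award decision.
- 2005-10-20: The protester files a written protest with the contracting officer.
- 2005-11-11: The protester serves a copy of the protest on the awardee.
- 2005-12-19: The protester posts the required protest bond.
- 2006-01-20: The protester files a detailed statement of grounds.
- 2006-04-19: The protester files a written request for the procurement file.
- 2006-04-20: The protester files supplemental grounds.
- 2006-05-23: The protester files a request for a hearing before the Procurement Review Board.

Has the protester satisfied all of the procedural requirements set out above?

(1) due by 2005-10-11 + 10 days = 2005-10-21; completed 2005-10-20, before the deadline.
(2) due by 2005-11-10 + 10 days = 2005-11-20; completed 2005-11-11, before the deadline.
(3) due by 2005-11-11 + 69 days = 2006-01-19; done 2005-12-19 — timely.
(4) due by 2006-01-06 + 18 days = 2006-01-24; completed 2006-01-20, before the deadline.
(5) due by 2006-01-20 + 90 days = 2006-04-20; 2006-04-19 is within that limit.
(6) due by 2006-04-19 + 5 days = 2006-04-24; 2006-04-20 is within that limit.
(7) permitted from 2006-04-20 + 38 days = 2006-05-28 onward; acted on 2006-05-23, 5 days prematurely.
The analysis stops there.

No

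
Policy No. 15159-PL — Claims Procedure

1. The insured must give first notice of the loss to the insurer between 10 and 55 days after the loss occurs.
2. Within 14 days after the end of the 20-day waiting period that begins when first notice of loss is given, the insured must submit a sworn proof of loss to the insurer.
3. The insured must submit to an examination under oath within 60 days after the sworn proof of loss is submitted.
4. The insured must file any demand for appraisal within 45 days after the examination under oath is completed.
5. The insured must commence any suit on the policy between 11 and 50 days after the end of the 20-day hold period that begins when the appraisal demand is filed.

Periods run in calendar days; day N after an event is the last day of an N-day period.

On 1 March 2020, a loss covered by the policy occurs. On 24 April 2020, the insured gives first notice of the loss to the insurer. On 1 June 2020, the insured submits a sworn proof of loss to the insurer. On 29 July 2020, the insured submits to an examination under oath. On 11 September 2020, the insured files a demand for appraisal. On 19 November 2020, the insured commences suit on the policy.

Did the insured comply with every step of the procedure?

Step 1 — 10 and 55 days from 1 March 2020 (when the loss occurs) are 11 March 2020 and 25 April 2020 respectively; 24 April 2020 falls inside that range.
Step 2 — counting 14 days from 14 May 2020 (end of the 20-day waiting period, which began when first notice of loss is given on 24 April 2020) gives a deadline of 28 May 2020; done 1 June 2020 — 4 days late.
The analysis stops there.

No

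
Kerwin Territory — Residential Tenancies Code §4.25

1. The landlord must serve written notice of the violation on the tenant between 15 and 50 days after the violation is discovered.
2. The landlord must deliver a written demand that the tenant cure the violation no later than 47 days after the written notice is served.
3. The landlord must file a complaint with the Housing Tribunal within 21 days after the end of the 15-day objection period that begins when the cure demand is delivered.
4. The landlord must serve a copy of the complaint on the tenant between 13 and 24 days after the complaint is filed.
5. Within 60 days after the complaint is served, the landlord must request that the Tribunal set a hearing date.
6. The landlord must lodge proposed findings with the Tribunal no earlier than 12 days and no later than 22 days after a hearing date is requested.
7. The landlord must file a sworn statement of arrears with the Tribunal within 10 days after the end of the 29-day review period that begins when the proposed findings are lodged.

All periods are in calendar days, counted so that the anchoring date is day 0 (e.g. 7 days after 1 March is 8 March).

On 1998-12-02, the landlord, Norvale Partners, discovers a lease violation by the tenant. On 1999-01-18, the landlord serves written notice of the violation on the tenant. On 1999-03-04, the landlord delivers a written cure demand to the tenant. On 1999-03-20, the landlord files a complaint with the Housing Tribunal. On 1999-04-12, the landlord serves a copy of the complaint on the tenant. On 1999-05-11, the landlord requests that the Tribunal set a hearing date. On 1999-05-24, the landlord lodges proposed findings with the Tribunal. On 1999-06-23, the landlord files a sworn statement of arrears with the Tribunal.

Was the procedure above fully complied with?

(1) the permitted window runs from 1998-12-02 + 15 = 1998-12-17 to 1998-12-02 + 50 = 1999-01-21; 1999-01-18 falls inside that range.
(2) due by 1999-01-18 + 47 days = 1999-03-06; completed 1999-03-04, before the deadline.
(3) due by 1999-03-19 + 21 days = 1999-04-09; done 1999-03-20 — timely.
(4) the permitted window runs from 1999-03-20 + 13 = 1999-04-02 to 1999-03-20 + 24 = 1999-04-13; done 1999-04-12, which is between those dates.
(5) due by 1999-04-12 + 60 days = 1999-06-11; done 1999-05-11 — timely.
(6) the permitted window runs from 1999-05-11 + 12 = 1999-05-23 to 1999-05-11 + 22 = 1999-06-02; done 1999-05-24 — within the window.
(7) due by 1999-06-22 + 10 days = 1999-07-02; done 1999-06-23 — timely.

Yes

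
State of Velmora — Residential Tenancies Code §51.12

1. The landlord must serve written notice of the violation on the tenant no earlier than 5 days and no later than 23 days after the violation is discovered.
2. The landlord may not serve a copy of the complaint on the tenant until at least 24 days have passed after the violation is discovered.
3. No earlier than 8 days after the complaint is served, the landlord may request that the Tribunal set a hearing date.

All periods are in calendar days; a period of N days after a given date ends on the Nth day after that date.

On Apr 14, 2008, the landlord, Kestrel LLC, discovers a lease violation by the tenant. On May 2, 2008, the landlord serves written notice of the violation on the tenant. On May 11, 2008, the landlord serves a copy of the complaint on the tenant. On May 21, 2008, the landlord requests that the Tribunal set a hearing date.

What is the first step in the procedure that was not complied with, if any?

None — every step was satisfied

(1) the permitted window runs from Apr 14, 2008 + 5 = Apr 19, 2008 to Apr 14, 2008 + 23 = May 7, 2008; done May 2, 2008, which is between those dates.
(2) permitted from Apr 14, 2008 + 24 days = May 8, 2008 onward; May 11, 2008 is on or after that date.
(3) permitted from May 11, 2008 + 8 days = May 19, 2008 onward; May 21, 2008 is on or after that date.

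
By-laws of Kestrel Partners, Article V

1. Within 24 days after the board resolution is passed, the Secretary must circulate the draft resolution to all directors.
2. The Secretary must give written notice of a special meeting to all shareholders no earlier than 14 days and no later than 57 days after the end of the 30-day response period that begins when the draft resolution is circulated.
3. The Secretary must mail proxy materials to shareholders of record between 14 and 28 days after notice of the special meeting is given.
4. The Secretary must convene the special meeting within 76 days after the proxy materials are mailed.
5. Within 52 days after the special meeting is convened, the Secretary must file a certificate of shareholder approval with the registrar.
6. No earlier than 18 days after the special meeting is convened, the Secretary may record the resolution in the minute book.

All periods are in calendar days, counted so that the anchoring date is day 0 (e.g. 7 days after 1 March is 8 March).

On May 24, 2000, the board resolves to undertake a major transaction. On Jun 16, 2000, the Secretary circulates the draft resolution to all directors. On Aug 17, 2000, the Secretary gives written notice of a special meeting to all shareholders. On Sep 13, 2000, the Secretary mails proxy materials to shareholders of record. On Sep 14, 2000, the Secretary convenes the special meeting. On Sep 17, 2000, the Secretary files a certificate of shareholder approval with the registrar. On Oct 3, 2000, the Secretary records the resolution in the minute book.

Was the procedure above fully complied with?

Step 1 — counting 24 days from May 24, 2000 (when the board resolution is passed) gives a deadline of Jun 17, 2000; done Jun 16, 2000 — timely.
Step 2 — 14 and 57 days from Jul 16, 2000 (end of the 30-day response period, which began when the draft resolution is circulated on Jun 16, 2000) are Jul 30, 2000 and Sep 11, 2000 respectively; done Aug 17, 2000 — within the window.
Step 3 — 14 and 28 days from Aug 17, 2000 (when notice of the special meeting is given) are Aug 31, 2000 and Sep 14, 2000 respectively; Sep 13, 2000 falls inside that range.
Step 4 — counting 76 days from Sep 13, 2000 (when the proxy materials are mailed) gives a deadline of Nov 28, 2000; Sep 14, 2000 is within that limit.
Step 5 — counting 52 days from Sep 14, 2000 (when the special meeting is convened) gives a deadline of Nov 5, 2000; done Sep 17, 2000 — timely.
Step 6 — must wait 18 days from Sep 14, 2000 (when the special meeting is convened), so not before Oct 2, 2000; done Oct 3, 2000 — permitted.

Yes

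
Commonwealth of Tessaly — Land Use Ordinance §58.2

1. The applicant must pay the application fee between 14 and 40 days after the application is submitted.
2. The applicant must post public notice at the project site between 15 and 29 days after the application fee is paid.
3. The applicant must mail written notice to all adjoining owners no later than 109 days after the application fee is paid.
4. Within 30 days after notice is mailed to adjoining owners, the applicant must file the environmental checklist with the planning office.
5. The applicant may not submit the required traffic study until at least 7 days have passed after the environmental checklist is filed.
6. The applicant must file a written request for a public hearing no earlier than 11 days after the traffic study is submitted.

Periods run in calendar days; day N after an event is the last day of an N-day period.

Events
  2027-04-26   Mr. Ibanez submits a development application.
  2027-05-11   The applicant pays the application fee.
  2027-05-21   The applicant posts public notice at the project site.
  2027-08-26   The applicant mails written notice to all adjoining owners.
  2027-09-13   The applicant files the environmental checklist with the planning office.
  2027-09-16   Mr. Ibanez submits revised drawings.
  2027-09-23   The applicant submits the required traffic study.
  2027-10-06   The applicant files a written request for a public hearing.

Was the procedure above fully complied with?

Step 1 — 14 and 40 days from 2027-04-26 (when the application is submitted) are 2027-05-10 and 2027-06-05 respectively; done 2027-05-11, which is between those dates.
Step 2 — 15 and 29 days from 2027-05-11 (when the application fee is paid) are 2027-05-26 and 2027-06-09 respectively; 2027-05-21 is 5 days too early.

No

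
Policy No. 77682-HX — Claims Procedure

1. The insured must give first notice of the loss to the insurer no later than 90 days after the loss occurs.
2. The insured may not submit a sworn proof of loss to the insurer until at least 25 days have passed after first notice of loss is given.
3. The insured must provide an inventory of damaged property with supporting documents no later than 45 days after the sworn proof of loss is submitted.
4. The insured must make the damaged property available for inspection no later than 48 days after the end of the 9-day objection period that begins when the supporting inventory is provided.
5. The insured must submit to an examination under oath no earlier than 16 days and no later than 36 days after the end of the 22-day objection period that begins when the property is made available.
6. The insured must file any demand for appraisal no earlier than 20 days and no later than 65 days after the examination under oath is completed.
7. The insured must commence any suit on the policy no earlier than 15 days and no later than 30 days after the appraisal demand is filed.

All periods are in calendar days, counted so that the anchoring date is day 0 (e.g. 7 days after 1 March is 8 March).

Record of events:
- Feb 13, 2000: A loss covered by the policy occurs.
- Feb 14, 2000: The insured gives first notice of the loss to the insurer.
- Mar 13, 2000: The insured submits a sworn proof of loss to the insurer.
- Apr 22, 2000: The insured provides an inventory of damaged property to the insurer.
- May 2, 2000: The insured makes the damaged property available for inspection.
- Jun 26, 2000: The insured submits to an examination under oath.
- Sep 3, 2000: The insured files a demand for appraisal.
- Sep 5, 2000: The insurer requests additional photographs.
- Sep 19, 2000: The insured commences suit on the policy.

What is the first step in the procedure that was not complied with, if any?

(1) due by Feb 13, 2000 + 90 days = May 13, 2000; Feb 14, 2000 is within that limit.
(2) permitted from Feb 14, 2000 + 25 days = Mar 10, 2000 onward; done Mar 13, 2000, after the minimum wait.
(3) due by Mar 13, 2000 + 45 days = Apr 27, 2000; Apr 22, 2000 is within that limit.
(4) due by May 1, 2000 + 48 days = Jun 18, 2000; completed May 2, 2000, before the deadline.
(5) the permitted window runs from May 24, 2000 + 16 = Jun 9, 2000 to May 24, 2000 + 36 = Jun 29, 2000; done Jun 26, 2000, which is between those dates.
(6) the permitted window runs from Jun 26, 2000 + 20 = Jul 16, 2000 to Jun 26, 2000 + 65 = Aug 30, 2000; Sep 3, 2000 is 4 days past the end of the window.

Step 6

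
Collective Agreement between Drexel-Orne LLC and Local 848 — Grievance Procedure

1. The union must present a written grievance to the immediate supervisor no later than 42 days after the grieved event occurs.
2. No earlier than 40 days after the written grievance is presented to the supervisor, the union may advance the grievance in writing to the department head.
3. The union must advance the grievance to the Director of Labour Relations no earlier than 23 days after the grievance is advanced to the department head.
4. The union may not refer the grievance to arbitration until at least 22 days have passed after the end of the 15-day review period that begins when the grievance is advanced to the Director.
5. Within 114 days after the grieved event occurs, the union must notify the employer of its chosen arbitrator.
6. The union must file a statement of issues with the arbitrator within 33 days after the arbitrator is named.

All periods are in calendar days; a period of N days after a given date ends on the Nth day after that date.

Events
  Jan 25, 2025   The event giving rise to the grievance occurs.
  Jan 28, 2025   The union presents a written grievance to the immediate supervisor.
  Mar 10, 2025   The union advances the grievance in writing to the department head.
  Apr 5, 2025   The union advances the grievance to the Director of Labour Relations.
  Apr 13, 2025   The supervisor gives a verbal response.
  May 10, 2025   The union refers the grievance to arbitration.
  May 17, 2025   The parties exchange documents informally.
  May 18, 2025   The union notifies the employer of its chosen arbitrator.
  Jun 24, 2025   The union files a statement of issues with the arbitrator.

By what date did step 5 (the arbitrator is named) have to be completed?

Step 5 runs from Jan 25, 2025, when the grieved event occurs. 114 days after Jan 25, 2025 is May 19, 2025.

May 19, 2025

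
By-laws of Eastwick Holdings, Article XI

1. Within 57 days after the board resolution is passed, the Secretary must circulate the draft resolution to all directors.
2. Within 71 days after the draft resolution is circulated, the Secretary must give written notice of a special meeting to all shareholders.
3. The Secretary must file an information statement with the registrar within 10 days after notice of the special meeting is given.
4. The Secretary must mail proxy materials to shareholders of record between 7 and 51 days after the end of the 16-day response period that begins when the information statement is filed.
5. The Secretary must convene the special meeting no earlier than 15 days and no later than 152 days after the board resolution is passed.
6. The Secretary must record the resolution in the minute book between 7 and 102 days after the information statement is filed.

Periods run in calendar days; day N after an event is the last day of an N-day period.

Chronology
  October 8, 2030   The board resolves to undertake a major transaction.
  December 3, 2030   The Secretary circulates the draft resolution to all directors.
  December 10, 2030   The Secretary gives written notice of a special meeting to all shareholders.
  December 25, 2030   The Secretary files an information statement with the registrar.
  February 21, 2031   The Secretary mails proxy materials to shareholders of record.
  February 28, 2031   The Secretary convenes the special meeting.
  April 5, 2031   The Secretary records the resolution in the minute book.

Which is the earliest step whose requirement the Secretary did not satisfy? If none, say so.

Step 3

Step 1: 57 days after October 8, 2030 (when the board resolution is passed) is December 4, 2030; done December 3, 2030 — timely.
Step 2: 71 days after December 3, 2030 (when the draft resolution is circulated) is February 12, 2031; done December 10, 2030 — timely.
Step 3: 10 days after December 10, 2030 (when notice of the special meeting is given) is December 20, 2030; done December 25, 2030 — 5 days late.
No need to go further; step 3 was not satisfied.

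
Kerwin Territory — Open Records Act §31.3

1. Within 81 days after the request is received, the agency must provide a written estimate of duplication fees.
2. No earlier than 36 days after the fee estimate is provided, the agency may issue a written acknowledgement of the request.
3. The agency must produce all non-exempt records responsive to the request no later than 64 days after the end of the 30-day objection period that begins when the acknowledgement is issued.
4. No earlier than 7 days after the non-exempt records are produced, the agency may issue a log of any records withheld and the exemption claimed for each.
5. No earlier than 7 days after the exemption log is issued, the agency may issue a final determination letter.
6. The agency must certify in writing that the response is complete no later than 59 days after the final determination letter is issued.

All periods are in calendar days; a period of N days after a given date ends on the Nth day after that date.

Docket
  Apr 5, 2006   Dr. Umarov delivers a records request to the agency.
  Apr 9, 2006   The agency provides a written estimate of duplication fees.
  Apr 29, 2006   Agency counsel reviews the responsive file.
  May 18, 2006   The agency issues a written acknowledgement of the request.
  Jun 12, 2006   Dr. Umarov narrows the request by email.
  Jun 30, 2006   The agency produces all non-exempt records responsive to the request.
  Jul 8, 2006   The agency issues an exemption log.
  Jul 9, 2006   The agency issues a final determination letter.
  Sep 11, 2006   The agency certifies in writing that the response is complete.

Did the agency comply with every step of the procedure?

No

(1) due by Apr 5, 2006 + 81 days = Jun 25, 2006; done Apr 9, 2006 — timely.
(2) permitted from Apr 9, 2006 + 36 days = May 15, 2006 onward; done May 18, 2006 — permitted.
(3) due by Jun 17, 2006 + 64 days = Aug 20, 2006; Jun 30, 2006 is within that limit.
(4) permitted from Jun 30, 2006 + 7 days = Jul 7, 2006 onward; Jul 8, 2006 is on or after that date.
(5) permitted from Jul 8, 2006 + 7 days = Jul 15, 2006 onward; Jul 9, 2006 is 6 days before the earliest permitted date.
No need to go further; step 5 was not satisfied.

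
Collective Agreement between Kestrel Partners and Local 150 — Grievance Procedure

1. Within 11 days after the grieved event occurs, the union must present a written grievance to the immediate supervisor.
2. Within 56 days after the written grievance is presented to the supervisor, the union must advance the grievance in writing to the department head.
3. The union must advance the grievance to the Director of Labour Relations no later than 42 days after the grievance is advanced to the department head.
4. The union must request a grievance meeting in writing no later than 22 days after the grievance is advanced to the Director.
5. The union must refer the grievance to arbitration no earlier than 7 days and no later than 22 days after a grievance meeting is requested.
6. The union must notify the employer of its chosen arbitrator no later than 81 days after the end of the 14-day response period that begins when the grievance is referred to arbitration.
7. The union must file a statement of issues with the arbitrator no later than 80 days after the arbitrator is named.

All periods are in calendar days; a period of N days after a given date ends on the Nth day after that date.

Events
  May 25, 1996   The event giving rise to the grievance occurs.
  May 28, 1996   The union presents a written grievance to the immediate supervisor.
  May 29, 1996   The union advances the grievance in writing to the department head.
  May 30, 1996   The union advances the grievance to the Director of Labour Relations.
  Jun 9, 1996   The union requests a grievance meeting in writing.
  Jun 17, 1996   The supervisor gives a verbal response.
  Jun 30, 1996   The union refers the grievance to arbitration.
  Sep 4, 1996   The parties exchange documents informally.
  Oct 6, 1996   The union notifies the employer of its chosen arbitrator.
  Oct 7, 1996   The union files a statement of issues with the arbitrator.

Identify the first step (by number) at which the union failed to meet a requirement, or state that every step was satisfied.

Step 1: 11 days after May 25, 1996 (when the grieved event occurs) is Jun 5, 1996; done May 28, 1996 — timely.
Step 2: 56 days after May 28, 1996 (when the written grievance is presented to the supervisor) is Jul 23, 1996; completed May 29, 1996, before the deadline.
Step 3: 42 days after May 29, 1996 (when the grievance is advanced to the department head) is Jul 10, 1996; May 30, 1996 is within that limit.
Step 4: 22 days after May 30, 1996 (when the grievance is advanced to the Director) is Jun 21, 1996; done Jun 9, 1996 — timely.
Step 5: the window is 7–22 days after Jun 9, 1996 (when a grievance meeting is requested), so Jun 16, 1996 through Jul 1, 1996; done Jun 30, 1996 — within the window.
Step 6: 81 days after Jul 14, 1996 (end of the 14-day response period, which began when the grievance is referred to arbitration on Jun 30, 1996) is Oct 3, 1996; Oct 6, 1996 misses that deadline by 3 days.
No need to go further; step 6 was not satisfied.

Step 6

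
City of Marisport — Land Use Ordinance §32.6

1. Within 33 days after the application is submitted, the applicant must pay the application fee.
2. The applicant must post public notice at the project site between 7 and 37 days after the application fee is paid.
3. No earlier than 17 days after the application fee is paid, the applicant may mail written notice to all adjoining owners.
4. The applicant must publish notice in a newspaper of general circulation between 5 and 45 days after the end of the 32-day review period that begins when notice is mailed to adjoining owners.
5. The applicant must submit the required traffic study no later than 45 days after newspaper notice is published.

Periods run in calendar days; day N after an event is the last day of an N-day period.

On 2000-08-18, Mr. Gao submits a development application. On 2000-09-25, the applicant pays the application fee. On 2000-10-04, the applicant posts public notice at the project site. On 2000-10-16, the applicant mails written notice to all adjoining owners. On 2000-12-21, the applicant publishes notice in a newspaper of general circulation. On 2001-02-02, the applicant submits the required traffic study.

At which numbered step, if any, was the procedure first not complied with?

Step 1

(1) due by 2000-08-18 + 33 days = 2000-09-20; not done until 2000-09-25, 5 days after the deadline.
That is the first point of non-compliance.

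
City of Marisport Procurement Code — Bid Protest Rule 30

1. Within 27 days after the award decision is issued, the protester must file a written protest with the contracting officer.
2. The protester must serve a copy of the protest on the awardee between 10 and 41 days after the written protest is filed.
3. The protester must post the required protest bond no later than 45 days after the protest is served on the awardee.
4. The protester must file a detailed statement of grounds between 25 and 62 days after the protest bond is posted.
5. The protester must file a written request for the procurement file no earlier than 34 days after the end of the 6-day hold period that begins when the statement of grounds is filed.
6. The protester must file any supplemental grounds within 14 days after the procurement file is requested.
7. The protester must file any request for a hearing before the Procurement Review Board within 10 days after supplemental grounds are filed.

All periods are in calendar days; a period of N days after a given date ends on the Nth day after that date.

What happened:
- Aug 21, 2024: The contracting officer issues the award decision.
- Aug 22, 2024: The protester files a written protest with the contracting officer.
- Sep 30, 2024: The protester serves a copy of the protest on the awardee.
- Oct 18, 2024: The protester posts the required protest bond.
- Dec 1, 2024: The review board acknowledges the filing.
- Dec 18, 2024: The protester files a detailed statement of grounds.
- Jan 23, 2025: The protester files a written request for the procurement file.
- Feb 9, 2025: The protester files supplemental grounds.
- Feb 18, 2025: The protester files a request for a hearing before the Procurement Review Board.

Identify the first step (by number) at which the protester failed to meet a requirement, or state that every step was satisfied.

Step 5

(1) due by Aug 21, 2024 + 27 days = Sep 17, 2024; completed Aug 22, 2024, before the deadline.
(2) the permitted window runs from Aug 22, 2024 + 10 = Sep 1, 2024 to Aug 22, 2024 + 41 = Oct 2, 2024; done Sep 30, 2024, which is between those dates.
(3) due by Sep 30, 2024 + 45 days = Nov 14, 2024; completed Oct 18, 2024, before the deadline.
(4) the permitted window runs from Oct 18, 2024 + 25 = Nov 12, 2024 to Oct 18, 2024 + 62 = Dec 19, 2024; Dec 18, 2024 falls inside that range.
(5) permitted from Dec 24, 2024 + 34 days = Jan 27, 2025 onward; Jan 23, 2025 is 4 days before the earliest permitted date.
Later steps need not be reached.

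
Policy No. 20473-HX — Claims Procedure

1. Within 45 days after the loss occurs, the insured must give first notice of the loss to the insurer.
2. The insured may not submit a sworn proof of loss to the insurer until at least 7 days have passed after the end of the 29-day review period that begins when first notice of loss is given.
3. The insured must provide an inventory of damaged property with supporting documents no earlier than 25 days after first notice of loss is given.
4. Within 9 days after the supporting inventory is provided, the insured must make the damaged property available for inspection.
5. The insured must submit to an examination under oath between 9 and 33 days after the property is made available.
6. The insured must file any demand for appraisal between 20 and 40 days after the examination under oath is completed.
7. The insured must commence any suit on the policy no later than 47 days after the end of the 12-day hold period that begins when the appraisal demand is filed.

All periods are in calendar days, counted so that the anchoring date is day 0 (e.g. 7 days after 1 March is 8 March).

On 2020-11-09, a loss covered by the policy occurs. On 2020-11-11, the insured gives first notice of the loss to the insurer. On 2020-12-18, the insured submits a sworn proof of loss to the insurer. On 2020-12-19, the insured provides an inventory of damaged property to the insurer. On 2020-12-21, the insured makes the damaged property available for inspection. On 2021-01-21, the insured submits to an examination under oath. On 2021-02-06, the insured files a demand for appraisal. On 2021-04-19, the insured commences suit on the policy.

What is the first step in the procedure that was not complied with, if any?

Step 6

Step 1 — counting 45 days from 2020-11-09 (when the loss occurs) gives a deadline of 2020-12-24; done 2020-11-11 — timely.
Step 2 — must wait 7 days from 2020-12-10 (end of the 29-day review period, which began when first notice of loss is given on 2020-11-11), so not before 2020-12-17; 2020-12-18 is on or after that date.
Step 3 — must wait 25 days from 2020-11-11 (when first notice of loss is given), so not before 2020-12-06; 2020-12-19 is on or after that date.
Step 4 — counting 9 days from 2020-12-19 (when the supporting inventory is provided) gives a deadline of 2020-12-28; completed 2020-12-21, before the deadline.
Step 5 — 9 and 33 days from 2020-12-21 (when the property is made available) are 2020-12-30 and 2021-01-23 respectively; done 2021-01-21, which is between those dates.
Step 6 — 20 and 40 days from 2021-01-21 (when the examination under oath is completed) are 2021-02-10 and 2021-03-02 respectively; 2021-02-06 is 4 days too early.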